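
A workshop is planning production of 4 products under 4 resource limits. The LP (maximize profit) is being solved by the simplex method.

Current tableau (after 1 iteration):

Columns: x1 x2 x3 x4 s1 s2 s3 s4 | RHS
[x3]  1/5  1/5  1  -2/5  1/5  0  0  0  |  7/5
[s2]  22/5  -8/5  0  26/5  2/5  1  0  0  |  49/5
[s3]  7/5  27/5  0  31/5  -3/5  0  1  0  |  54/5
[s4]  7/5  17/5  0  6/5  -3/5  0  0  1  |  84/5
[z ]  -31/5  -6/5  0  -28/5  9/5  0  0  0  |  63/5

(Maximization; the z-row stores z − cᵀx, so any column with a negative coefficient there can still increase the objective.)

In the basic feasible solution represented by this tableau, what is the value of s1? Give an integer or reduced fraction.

0

s1 is nonbasic (not in the basis column), so its value in the current BFS is 0.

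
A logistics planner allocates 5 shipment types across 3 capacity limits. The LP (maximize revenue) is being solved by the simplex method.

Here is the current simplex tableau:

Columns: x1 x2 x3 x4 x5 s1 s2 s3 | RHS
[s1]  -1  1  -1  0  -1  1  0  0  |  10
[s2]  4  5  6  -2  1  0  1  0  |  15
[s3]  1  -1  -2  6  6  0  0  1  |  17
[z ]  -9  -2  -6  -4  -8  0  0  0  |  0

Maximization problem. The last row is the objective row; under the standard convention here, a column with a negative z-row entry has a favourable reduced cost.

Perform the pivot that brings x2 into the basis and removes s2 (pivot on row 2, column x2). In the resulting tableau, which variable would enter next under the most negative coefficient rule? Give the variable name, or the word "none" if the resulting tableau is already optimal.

Pivot element 5. New z-row = old z-row − (-2)·(row 2/5).
Updated z-row coefficients: x1: -37/5, x2: 0, x3: -18/5, x4: -24/5, x5: -38/5, s1: 0, s2: 2/5, s3: 0.
The most negative is -38/5 in column x5, so x5 would enter next.

x5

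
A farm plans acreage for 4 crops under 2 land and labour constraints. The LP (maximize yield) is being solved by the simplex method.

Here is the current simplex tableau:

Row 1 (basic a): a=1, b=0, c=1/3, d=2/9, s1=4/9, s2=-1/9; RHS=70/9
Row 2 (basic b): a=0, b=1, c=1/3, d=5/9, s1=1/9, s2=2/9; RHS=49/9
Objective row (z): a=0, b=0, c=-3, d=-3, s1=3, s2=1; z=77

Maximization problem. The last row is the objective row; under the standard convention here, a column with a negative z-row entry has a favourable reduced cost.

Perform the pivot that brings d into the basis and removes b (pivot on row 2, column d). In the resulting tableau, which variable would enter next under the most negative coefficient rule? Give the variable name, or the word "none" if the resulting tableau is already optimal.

Pivot element 5/9. New z-row = old z-row − (-3)·(row 2/(5/9)).
Updated z-row coefficients: a: 0, b: 27/5, c: -6/5, d: 0, s1: 18/5, s2: 11/5.
The most negative is -6/5 in column c, so c would enter next.

c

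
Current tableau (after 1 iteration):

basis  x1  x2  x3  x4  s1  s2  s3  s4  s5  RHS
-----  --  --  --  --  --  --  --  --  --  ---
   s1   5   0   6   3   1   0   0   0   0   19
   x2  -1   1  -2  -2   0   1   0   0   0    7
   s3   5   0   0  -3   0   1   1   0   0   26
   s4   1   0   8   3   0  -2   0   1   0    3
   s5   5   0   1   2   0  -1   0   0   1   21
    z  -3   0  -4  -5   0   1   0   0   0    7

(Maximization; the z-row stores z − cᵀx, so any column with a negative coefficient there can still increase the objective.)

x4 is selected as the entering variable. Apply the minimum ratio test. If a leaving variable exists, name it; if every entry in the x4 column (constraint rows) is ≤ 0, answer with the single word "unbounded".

Ratios: row 1 (s1): 19/3 = 19/3; row 2 (x2): entry -2 ≤ 0, skip; row 3 (s3): entry -3 ≤ 0, skip; row 4 (s4): 3/3 = 1; row 5 (s5): 21/2 = 21/2.
Minimum ratio is in the s4 row, so s4 leaves.

s4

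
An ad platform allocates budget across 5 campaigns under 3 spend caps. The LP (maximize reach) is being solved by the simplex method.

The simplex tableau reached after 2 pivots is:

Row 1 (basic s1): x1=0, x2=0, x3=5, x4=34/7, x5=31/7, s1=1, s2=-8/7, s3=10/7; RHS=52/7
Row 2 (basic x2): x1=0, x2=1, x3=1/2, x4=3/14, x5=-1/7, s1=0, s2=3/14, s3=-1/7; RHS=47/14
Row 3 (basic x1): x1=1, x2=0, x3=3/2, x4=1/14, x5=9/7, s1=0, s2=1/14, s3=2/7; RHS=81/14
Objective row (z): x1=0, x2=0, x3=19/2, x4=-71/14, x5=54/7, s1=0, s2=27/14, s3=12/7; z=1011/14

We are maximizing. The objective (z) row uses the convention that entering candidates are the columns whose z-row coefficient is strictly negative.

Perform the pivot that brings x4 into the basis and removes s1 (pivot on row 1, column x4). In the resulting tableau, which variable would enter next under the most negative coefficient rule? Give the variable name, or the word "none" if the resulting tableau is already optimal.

none

Pivot element 34/7. New z-row = old z-row − (-71/14)·(row 1/(34/7)).
Updated z-row coefficients: x1: 0, x2: 0, x3: 1001/68, x4: 0, x5: 839/68, s1: 71/68, s2: 25/34, s3: 109/34.
No coefficient is strictly negative; the tableau after this pivot is optimal.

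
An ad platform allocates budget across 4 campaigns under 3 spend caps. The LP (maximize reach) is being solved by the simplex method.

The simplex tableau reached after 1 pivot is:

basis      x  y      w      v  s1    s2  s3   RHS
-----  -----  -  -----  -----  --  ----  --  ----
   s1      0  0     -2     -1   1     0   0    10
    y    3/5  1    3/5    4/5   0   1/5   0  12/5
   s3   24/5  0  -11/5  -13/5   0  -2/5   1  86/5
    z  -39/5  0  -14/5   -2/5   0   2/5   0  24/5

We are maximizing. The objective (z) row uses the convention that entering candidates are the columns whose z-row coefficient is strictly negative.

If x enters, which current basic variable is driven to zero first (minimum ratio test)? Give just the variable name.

Ratios: row 1 (s1): entry 0 ≤ 0, skip; row 2 (y): (12/5)/(3/5) = 4; row 3 (s3): (86/5)/(24/5) = 43/12.
Minimum ratio 43/12 is in the s3 row, so s3 leaves.

s3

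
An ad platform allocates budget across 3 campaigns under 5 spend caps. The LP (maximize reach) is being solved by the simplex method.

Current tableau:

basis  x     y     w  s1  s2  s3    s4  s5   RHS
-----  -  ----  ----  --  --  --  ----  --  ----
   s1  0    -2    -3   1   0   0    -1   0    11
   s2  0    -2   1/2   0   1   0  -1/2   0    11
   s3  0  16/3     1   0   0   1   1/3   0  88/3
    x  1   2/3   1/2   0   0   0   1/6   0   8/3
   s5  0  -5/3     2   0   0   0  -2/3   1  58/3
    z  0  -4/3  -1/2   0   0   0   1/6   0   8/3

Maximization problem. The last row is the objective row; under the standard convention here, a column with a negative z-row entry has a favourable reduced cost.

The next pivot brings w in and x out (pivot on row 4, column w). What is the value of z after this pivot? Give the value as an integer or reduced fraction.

Minimum ratio for w: (8/3)/(1/2) = 16/3.
z changes by −(z-row coeff of w)·ratio = −(-1/2)·(16/3) = 8/3.
New z = 8/3 + (8/3) = 16/3.

16/3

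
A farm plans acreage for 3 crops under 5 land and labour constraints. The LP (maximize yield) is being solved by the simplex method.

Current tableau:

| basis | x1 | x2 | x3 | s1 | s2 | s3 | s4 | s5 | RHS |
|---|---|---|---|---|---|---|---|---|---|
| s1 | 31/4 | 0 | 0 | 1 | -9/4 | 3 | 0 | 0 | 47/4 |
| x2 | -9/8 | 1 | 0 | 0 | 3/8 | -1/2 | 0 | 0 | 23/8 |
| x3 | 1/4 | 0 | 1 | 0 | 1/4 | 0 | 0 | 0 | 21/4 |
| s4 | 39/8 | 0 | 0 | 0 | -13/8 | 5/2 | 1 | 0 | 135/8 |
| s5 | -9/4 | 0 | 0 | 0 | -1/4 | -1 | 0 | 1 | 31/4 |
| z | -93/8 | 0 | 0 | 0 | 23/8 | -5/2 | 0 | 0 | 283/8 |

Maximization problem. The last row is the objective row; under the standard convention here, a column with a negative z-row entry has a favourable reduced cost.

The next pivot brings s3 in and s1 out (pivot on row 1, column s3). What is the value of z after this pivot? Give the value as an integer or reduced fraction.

271/6

Minimum ratio for s3: (47/4)/3 = 47/12.
z changes by −(z-row coeff of s3)·ratio = −(-5/2)·(47/12) = 235/24.
New z = 283/8 + (235/24) = 271/6.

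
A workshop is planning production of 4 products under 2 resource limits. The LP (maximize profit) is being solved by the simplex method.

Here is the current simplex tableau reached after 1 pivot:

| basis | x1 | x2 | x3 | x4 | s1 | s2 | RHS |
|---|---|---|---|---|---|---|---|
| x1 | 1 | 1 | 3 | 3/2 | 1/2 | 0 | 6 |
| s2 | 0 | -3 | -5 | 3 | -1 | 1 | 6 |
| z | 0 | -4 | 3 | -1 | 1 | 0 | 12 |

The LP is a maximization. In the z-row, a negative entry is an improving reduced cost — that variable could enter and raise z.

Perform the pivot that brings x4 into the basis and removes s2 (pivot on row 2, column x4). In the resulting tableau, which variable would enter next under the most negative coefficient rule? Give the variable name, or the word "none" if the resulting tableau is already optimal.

x2

Pivot element 3. New z-row = old z-row − (-1)·(row 2/3).
Updated z-row coefficients: x1: 0, x2: -5, x3: 4/3, x4: 0, s1: 2/3, s2: 1/3.
The most negative is -5 in column x2, so x2 would enter next.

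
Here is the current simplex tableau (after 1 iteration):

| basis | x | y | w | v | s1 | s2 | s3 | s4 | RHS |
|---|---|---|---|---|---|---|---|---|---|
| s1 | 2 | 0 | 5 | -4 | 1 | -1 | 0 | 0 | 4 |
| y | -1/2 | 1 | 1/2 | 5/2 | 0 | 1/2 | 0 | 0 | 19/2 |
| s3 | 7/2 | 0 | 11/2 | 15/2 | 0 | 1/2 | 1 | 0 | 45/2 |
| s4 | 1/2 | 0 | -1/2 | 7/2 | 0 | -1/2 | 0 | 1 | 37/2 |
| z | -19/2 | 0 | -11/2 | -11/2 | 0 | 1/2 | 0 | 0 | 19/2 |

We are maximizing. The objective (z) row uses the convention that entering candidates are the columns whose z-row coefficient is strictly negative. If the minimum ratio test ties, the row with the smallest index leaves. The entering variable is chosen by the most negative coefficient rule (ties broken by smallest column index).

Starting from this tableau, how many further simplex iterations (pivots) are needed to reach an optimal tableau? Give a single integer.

3

pivot: x in, s1 out → z = 57/2
pivot: v in, s3 out → z = 1586/29
pivot: s2 in, v out → z = 520/9
No improving column remains; optimal.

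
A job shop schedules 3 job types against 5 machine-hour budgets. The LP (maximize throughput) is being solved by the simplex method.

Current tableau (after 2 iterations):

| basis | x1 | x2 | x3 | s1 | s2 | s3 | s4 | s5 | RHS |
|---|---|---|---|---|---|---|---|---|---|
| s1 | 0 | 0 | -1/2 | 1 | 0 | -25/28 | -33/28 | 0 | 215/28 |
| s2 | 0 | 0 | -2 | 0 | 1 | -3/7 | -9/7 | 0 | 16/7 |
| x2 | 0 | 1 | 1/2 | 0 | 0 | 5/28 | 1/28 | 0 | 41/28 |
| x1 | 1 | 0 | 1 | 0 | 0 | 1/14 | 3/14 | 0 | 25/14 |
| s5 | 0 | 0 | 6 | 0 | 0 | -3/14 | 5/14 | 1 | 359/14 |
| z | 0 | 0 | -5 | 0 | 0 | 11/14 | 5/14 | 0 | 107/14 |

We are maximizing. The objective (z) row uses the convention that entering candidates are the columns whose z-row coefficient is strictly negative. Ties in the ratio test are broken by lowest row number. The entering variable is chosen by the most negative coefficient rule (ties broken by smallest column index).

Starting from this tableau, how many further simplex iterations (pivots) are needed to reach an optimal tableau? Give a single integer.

1

pivot: x3 in, x1 out → z = 116/7
No improving column remains; optimal.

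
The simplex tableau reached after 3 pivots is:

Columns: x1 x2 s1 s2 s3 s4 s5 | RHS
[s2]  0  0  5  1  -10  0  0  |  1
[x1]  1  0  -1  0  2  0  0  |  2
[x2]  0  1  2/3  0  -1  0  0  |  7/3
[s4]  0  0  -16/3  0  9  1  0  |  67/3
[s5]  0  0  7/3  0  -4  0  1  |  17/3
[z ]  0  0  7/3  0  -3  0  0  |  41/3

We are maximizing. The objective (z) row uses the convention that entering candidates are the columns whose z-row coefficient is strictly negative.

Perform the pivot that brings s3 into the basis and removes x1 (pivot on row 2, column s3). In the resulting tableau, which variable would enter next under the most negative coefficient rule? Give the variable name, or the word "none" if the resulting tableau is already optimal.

none

Pivot element 2. New z-row = old z-row − (-3)·(row 2/2).
Updated z-row coefficients: x1: 3/2, x2: 0, s1: 5/6, s2: 0, s3: 0, s4: 0, s5: 0.
No coefficient is strictly negative; the tableau after this pivot is optimal.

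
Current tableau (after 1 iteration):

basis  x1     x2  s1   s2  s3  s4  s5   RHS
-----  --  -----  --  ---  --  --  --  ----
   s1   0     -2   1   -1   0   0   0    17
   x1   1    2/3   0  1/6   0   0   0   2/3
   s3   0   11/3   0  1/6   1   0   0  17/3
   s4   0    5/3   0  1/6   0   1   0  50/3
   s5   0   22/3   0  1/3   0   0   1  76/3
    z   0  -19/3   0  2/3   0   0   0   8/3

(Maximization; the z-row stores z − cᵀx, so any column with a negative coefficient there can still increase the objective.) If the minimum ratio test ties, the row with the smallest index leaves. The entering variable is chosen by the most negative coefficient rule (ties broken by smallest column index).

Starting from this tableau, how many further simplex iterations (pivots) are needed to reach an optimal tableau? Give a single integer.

pivot: x2 in, x1 out → z = 9
No improving column remains; optimal.

1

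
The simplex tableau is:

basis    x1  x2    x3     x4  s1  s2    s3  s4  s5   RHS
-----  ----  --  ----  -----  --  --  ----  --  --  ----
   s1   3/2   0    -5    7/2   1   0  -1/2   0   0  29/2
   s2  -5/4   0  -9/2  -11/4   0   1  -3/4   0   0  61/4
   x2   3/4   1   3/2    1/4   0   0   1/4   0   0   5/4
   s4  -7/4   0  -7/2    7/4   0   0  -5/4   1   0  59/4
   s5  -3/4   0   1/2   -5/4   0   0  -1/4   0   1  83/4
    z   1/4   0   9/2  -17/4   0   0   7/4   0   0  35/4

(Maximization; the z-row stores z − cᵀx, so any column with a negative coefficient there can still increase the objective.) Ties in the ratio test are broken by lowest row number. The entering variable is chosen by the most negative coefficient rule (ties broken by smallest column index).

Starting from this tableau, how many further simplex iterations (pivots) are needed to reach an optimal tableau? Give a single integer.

2

pivot: x4 in, s1 out → z = 369/14
pivot: x3 in, x2 out → z = 345/13
No improving column remains; optimal.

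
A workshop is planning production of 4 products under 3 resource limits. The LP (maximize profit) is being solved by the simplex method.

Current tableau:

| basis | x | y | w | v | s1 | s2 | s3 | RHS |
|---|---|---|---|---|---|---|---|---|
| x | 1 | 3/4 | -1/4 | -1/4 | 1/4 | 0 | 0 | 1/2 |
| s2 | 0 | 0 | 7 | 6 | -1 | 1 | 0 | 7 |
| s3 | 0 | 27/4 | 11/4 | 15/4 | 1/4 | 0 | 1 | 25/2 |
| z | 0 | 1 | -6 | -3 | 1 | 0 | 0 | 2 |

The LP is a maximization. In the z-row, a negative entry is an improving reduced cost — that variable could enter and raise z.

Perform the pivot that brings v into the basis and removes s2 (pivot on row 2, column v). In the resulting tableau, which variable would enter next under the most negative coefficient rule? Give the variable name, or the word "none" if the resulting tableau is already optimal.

Pivot element 6. New z-row = old z-row − (-3)·(row 2/6).
Updated z-row coefficients: x: 0, y: 1, w: -5/2, v: 0, s1: 1/2, s2: 1/2, s3: 0.
The most negative is -5/2 in column w, so w would enter next.

w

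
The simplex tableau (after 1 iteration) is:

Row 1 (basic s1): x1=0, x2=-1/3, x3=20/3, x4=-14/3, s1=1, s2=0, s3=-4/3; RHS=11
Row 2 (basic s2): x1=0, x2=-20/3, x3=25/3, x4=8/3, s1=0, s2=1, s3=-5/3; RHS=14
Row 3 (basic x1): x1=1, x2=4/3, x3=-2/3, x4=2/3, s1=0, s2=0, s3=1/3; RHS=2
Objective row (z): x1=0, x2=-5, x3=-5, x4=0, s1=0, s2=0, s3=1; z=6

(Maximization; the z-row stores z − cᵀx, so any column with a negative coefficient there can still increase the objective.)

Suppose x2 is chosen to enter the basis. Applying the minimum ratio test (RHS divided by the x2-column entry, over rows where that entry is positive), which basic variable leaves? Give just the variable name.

Ratios: row 1 (s1): entry -1/3 ≤ 0, skip; row 2 (s2): entry -20/3 ≤ 0, skip; row 3 (x1): 2/(4/3) = 3/2.
Minimum ratio 3/2 is in the x1 row, so x1 leaves.

x1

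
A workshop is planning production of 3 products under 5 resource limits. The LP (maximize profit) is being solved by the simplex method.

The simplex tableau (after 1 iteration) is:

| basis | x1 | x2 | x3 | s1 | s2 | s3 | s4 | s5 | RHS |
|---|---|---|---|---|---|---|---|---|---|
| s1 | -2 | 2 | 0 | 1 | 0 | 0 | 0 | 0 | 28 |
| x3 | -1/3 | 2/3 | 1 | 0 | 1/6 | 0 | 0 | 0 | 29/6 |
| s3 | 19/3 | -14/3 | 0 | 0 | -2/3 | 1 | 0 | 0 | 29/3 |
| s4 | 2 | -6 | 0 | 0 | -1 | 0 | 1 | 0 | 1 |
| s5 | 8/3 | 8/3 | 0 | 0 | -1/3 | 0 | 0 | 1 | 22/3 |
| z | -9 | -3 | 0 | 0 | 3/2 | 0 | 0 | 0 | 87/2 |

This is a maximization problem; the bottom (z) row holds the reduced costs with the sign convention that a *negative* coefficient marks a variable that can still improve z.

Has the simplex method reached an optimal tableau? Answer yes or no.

no

Column x1 has objective-row coefficient -9, which is negative; an improving pivot exists, so not yet optimal.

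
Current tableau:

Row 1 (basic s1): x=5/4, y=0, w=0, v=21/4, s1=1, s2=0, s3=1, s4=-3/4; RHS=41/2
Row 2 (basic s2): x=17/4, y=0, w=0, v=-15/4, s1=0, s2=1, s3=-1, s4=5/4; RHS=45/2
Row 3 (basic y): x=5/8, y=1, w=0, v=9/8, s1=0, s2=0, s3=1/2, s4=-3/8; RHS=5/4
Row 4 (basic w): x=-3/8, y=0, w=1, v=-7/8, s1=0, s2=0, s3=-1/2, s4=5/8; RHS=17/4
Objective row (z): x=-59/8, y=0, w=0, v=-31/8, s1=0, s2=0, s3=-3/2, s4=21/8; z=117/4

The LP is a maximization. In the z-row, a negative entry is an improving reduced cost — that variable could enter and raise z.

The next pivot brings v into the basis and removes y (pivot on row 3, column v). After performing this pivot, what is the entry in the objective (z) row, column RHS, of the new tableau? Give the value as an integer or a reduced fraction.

Pivot element is row 3, column v: 9/8.
Normalize row 3: new (row 3, RHS) = (5/4)/(9/8) = 10/9.
z-row ← z-row − (-31/8)·(new row 3): 117/4 − (-31/8)·(10/9) = 302/9.

302/9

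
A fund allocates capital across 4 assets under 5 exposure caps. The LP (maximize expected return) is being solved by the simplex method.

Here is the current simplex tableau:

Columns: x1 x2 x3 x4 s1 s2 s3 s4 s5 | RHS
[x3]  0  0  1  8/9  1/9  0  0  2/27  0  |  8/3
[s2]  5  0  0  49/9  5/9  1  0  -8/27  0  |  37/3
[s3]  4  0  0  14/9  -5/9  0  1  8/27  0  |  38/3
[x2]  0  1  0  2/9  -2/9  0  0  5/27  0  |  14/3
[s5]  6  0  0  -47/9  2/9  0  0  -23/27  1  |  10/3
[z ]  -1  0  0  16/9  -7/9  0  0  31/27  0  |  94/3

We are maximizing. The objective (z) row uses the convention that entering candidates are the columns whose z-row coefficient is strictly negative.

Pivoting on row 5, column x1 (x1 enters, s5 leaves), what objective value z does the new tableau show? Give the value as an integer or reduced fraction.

287/9

Minimum ratio for x1: (10/3)/6 = 5/9.
z changes by −(z-row coeff of x1)·ratio = −(-1)·(5/9) = 5/9.
New z = 94/3 + (5/9) = 287/9.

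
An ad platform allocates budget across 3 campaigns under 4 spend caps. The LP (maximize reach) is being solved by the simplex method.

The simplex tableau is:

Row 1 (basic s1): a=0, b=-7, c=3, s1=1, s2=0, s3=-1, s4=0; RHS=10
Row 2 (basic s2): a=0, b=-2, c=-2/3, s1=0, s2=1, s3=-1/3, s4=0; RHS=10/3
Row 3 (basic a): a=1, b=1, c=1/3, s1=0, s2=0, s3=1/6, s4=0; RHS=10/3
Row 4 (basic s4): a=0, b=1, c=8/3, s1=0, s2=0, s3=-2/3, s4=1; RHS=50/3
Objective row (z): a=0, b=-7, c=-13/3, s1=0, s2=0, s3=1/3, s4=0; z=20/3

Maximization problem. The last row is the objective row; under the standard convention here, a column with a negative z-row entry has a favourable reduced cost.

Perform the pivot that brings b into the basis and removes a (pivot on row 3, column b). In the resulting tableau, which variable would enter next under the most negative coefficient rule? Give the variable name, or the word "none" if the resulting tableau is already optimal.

c

Pivot element 1. New z-row = old z-row − (-7)·(row 3/1).
Updated z-row coefficients: a: 7, b: 0, c: -2, s1: 0, s2: 0, s3: 3/2, s4: 0.
The most negative is -2 in column c, so c would enter next.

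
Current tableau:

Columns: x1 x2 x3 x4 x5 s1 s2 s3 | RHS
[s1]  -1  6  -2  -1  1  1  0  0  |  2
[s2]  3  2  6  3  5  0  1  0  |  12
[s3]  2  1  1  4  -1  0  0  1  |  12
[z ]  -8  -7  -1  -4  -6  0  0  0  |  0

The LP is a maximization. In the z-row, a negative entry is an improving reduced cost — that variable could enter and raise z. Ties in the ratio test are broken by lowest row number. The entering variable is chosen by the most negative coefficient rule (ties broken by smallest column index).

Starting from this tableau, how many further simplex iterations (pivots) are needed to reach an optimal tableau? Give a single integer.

pivot: x1 in, s2 out → z = 32
pivot: x2 in, s1 out → z = 67/2
No improving column remains; optimal.

2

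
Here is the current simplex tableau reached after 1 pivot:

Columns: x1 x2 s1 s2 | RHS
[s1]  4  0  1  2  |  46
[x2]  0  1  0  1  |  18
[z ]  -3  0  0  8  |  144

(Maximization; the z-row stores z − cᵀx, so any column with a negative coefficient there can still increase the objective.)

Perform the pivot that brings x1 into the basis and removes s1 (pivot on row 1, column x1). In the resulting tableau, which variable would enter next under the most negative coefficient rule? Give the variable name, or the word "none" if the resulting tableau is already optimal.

Pivot element 4. New z-row = old z-row − (-3)·(row 1/4).
Updated z-row coefficients: x1: 0, x2: 0, s1: 3/4, s2: 19/2.
No coefficient is strictly negative; the tableau after this pivot is optimal.

none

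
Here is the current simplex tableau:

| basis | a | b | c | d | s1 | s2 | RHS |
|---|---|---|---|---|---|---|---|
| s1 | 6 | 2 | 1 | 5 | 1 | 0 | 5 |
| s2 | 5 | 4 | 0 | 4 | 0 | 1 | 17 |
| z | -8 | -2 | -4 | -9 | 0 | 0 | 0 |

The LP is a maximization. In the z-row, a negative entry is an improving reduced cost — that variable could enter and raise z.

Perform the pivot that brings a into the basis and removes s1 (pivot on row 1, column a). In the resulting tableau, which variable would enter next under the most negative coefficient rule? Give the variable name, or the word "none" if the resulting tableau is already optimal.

c

Pivot element 6. New z-row = old z-row − (-8)·(row 1/6).
Updated z-row coefficients: a: 0, b: 2/3, c: -8/3, d: -7/3, s1: 4/3, s2: 0.
The most negative is -8/3 in column c, so c would enter next.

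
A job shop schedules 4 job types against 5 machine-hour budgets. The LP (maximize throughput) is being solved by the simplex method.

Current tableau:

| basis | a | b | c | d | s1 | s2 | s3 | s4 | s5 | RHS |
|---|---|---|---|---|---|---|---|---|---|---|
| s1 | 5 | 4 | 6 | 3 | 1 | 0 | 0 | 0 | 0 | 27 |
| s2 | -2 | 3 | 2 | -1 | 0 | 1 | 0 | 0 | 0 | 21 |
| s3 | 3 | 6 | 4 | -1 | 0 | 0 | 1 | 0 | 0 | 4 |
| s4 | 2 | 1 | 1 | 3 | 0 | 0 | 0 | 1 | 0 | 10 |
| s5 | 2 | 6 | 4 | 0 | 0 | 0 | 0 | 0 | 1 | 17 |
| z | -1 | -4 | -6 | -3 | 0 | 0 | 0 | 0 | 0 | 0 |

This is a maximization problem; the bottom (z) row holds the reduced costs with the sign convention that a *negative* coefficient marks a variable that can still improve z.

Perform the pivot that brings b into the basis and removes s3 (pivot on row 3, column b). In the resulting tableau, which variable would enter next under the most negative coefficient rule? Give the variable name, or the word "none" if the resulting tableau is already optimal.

d

Pivot element 6. New z-row = old z-row − (-4)·(row 3/6).
Updated z-row coefficients: a: 1, b: 0, c: -10/3, d: -11/3, s1: 0, s2: 0, s3: 2/3, s4: 0, s5: 0.
The most negative is -11/3 in column d, so d would enter next.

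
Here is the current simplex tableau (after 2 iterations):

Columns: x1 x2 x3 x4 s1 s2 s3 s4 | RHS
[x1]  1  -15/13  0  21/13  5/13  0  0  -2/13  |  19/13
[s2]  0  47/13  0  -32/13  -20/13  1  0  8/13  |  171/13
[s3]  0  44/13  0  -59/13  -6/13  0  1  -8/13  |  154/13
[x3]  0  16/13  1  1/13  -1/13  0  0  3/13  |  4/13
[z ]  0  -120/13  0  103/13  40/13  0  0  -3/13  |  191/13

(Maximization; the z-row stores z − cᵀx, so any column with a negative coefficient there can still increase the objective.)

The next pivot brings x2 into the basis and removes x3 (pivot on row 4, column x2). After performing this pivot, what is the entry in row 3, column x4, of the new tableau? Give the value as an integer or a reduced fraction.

Pivot element is row 4, column x2: 16/13.
Normalize row 4: new (row 4, x4) = (1/13)/(16/13) = 1/16.
row 3 ← row 3 − (44/13)·(new row 4): -59/13 − (44/13)·(1/16) = -19/4.

-19/4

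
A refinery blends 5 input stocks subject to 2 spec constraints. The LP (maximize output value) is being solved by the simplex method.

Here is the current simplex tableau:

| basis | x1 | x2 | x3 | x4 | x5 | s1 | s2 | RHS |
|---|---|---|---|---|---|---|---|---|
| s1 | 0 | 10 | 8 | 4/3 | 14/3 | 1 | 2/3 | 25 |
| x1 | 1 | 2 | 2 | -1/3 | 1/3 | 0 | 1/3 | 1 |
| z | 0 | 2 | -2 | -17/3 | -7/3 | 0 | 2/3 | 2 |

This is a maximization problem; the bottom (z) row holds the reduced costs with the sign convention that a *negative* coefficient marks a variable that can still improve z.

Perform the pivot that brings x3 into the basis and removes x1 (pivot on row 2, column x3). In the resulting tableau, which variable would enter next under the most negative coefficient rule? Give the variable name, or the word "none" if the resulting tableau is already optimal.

x4

Pivot element 2. New z-row = old z-row − (-2)·(row 2/2).
Updated z-row coefficients: x1: 1, x2: 4, x3: 0, x4: -6, x5: -2, s1: 0, s2: 1.
The most negative is -6 in column x4, so x4 would enter next.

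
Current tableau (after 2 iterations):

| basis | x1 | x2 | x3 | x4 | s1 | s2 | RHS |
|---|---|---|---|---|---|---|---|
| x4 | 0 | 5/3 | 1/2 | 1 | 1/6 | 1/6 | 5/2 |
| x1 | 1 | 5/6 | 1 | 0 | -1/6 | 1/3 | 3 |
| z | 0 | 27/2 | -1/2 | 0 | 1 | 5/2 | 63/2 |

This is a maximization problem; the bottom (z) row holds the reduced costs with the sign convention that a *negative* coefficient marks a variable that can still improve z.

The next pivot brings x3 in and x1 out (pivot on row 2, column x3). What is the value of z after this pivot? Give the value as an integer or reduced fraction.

Minimum ratio for x3: 3/1 = 3.
z changes by −(z-row coeff of x3)·ratio = −(-1/2)·3 = 3/2.
New z = 63/2 + (3/2) = 33.

33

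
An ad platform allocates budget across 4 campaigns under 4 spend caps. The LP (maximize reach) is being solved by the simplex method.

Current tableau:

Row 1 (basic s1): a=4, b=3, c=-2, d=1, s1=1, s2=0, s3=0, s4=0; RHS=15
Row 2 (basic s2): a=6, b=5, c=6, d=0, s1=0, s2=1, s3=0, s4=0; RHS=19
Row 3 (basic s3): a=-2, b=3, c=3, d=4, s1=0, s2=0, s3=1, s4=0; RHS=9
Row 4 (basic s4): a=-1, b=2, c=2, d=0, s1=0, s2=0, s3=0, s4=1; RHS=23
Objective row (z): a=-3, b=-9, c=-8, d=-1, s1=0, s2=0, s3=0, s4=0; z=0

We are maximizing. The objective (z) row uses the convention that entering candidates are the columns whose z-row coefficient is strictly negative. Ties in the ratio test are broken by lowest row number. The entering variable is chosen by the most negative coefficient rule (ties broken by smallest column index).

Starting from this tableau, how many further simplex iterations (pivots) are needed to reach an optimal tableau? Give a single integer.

pivot: b in, s3 out → z = 27
pivot: a in, s2 out → z = 216/7
No improving column remains; optimal.

2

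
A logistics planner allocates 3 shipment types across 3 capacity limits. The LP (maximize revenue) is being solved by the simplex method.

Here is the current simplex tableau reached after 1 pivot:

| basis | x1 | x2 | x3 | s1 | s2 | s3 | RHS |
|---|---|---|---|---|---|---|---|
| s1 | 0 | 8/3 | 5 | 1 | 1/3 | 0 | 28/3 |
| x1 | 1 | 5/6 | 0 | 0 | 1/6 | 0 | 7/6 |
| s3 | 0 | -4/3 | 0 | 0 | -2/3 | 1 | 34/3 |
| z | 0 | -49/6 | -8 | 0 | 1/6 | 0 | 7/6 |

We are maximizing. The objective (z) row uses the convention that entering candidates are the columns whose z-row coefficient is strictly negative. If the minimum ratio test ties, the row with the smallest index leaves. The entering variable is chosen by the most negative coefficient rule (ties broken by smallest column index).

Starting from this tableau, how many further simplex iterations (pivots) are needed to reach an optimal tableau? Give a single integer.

2

pivot: x2 in, x1 out → z = 63/5
pivot: x3 in, s1 out → z = 539/25
No improving column remains; optimal.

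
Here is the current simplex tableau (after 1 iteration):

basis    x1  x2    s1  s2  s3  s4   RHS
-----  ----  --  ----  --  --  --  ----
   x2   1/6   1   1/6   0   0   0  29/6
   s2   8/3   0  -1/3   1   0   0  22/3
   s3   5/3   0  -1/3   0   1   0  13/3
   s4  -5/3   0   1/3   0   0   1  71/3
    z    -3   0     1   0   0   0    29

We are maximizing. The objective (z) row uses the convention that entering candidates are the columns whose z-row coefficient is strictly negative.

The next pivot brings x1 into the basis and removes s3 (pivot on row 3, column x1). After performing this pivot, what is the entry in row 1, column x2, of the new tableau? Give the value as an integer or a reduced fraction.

Pivot element is row 3, column x1: 5/3.
Normalize row 3: new (row 3, x2) = 0/(5/3) = 0.
row 1 ← row 1 − (1/6)·(new row 3): 1 − (1/6)·0 = 1.

1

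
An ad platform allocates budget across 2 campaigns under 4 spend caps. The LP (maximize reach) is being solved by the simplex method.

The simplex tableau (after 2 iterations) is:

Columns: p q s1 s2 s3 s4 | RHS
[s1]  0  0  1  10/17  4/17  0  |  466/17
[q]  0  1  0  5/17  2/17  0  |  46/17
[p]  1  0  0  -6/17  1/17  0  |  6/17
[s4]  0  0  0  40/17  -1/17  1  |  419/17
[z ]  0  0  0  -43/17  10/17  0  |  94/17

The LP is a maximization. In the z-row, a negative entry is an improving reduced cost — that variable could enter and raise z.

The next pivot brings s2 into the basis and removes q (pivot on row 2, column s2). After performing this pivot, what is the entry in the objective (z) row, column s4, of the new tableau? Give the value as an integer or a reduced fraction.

Pivot element is row 2, column s2: 5/17.
Normalize row 2: new (row 2, s4) = 0/(5/17) = 0.
z-row ← z-row − (-43/17)·(new row 2): 0 − (-43/17)·0 = 0.

0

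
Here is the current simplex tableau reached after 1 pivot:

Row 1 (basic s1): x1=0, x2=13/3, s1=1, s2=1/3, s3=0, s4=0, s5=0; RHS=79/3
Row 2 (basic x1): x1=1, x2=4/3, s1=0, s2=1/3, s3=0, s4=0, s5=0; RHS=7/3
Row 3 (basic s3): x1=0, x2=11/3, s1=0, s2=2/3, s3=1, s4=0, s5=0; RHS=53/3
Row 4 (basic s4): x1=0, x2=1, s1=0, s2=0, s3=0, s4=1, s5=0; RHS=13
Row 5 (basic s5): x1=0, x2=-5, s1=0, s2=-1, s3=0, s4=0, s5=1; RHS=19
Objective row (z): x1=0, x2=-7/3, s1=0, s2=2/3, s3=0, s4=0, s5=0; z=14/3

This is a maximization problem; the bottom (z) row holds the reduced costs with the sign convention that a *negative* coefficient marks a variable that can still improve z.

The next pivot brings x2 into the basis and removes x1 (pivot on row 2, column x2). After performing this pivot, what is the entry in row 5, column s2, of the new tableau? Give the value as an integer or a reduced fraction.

1/4

Pivot element is row 2, column x2: 4/3.
Normalize row 2: new (row 2, s2) = (1/3)/(4/3) = 1/4.
row 5 ← row 5 − (-5)·(new row 2): -1 − (-5)·(1/4) = 1/4.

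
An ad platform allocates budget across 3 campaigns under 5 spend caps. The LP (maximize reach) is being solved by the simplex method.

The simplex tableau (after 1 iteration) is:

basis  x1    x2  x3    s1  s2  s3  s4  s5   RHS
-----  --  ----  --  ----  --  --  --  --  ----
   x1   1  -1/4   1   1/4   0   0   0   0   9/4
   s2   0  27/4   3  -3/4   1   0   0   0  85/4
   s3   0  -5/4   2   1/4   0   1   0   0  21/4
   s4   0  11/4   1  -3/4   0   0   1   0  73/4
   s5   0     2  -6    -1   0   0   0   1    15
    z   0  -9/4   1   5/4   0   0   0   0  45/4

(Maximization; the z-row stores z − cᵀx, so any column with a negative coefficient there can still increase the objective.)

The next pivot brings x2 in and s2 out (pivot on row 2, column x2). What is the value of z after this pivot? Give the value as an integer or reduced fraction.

Minimum ratio for x2: (85/4)/(27/4) = 85/27.
z changes by −(z-row coeff of x2)·ratio = −(-9/4)·(85/27) = 85/12.
New z = 45/4 + (85/12) = 55/3.

55/3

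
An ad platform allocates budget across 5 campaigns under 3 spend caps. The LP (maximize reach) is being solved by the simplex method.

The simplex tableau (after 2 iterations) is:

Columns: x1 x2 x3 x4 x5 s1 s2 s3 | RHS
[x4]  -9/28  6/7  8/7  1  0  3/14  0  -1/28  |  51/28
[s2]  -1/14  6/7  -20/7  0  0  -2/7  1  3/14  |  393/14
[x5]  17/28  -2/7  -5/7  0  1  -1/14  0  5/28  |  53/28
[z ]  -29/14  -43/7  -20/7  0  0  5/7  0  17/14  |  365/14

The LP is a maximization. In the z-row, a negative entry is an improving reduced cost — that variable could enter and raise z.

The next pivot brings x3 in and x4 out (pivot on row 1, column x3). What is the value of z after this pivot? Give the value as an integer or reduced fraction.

Minimum ratio for x3: (51/28)/(8/7) = 51/32.
z changes by −(z-row coeff of x3)·ratio = −(-20/7)·(51/32) = 255/56.
New z = 365/14 + (255/56) = 245/8.

245/8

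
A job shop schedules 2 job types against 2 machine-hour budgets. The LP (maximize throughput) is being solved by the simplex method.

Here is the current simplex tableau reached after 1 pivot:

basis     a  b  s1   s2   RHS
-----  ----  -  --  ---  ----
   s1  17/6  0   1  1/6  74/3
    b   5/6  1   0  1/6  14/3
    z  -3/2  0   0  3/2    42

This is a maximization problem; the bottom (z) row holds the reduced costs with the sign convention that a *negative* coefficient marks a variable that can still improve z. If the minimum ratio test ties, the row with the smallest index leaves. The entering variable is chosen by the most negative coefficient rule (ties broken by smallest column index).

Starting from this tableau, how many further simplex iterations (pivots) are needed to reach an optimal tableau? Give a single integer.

pivot: a in, b out → z = 252/5
No improving column remains; optimal.

1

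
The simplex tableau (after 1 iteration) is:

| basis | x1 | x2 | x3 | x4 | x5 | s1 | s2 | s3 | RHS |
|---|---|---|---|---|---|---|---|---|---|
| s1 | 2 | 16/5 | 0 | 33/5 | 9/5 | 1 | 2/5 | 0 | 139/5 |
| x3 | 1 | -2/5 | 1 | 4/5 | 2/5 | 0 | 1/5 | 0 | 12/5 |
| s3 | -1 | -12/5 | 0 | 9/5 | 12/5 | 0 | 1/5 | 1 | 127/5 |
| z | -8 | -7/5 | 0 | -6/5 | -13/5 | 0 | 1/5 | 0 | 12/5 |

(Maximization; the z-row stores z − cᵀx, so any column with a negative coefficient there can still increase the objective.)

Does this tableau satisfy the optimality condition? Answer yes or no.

no

Column x1 has objective-row coefficient -8, which is negative; an improving pivot exists, so not yet optimal.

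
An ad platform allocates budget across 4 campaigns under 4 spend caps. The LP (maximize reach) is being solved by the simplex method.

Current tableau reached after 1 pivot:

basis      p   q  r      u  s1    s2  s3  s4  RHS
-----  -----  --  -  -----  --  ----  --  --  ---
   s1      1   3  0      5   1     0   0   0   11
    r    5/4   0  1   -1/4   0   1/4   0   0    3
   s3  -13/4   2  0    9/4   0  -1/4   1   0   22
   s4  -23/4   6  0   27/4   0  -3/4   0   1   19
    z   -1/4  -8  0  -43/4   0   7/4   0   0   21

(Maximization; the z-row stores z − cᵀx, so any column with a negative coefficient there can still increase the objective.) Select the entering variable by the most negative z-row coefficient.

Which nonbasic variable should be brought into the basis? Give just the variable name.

Objective-row coefficients: p: -1/4, q: -8, r: 0, u: -43/4, s1: 0, s2: 7/4, s3: 0, s4: 0.
The most negative is -43/4 in column u, so u enters.

u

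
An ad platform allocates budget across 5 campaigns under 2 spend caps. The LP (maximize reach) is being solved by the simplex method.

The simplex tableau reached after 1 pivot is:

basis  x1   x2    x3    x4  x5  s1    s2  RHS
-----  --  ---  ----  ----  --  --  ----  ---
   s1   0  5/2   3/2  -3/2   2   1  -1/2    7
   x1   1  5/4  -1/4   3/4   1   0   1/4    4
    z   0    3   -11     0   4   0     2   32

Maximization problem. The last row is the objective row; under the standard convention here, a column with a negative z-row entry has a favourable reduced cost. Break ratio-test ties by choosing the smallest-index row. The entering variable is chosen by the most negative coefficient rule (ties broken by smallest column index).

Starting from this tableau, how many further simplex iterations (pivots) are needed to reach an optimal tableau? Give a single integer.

2

pivot: x3 in, s1 out → z = 250/3
pivot: x4 in, x1 out → z = 197
No improving column remains; optimal.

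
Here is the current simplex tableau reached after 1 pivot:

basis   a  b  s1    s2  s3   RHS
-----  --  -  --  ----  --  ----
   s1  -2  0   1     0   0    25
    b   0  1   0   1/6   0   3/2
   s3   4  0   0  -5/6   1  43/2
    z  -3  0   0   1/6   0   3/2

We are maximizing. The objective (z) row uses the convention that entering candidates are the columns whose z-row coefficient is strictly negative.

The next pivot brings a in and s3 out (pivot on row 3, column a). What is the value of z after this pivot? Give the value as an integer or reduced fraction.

Minimum ratio for a: (43/2)/4 = 43/8.
z changes by −(z-row coeff of a)·ratio = −(-3)·(43/8) = 129/8.
New z = 3/2 + (129/8) = 141/8.

141/8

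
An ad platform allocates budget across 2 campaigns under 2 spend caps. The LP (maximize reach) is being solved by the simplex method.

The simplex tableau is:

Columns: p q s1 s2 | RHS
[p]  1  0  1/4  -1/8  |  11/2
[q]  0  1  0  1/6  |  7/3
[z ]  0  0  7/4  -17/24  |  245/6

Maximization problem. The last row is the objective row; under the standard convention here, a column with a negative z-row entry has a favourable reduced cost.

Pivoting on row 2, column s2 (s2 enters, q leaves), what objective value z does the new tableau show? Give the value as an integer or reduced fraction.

Minimum ratio for s2: (7/3)/(1/6) = 14.
z changes by −(z-row coeff of s2)·ratio = −(-17/24)·14 = 119/12.
New z = 245/6 + (119/12) = 203/4.

203/4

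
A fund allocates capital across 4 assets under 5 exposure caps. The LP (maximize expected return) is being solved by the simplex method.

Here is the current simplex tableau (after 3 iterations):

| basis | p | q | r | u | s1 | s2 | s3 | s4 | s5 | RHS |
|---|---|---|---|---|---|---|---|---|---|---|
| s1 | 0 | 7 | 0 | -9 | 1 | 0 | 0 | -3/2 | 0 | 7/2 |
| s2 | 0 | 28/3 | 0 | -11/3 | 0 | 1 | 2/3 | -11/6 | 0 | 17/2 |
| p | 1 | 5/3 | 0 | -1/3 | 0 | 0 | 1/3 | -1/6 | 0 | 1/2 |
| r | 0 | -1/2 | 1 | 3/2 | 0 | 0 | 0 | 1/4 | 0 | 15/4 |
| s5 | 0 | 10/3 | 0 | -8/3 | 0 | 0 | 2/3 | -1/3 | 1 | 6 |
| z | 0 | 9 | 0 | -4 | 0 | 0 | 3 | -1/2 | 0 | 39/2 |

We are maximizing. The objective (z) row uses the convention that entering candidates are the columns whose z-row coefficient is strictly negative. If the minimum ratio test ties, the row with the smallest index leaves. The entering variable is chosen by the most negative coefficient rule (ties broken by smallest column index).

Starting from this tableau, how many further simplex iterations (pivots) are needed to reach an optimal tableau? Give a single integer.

pivot: u in, r out → z = 59/2
No improving column remains; optimal.

1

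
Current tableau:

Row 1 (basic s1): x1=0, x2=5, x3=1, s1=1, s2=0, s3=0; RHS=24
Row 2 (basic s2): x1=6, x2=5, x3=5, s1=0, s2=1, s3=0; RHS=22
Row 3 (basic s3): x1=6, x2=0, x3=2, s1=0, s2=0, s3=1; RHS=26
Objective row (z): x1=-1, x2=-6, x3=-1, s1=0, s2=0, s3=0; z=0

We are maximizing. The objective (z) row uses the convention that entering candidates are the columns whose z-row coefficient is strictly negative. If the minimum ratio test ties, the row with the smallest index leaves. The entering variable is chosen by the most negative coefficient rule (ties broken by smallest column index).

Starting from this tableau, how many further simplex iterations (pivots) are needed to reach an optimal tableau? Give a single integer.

1

pivot: x2 in, s2 out → z = 132/5
No improving column remains; optimal.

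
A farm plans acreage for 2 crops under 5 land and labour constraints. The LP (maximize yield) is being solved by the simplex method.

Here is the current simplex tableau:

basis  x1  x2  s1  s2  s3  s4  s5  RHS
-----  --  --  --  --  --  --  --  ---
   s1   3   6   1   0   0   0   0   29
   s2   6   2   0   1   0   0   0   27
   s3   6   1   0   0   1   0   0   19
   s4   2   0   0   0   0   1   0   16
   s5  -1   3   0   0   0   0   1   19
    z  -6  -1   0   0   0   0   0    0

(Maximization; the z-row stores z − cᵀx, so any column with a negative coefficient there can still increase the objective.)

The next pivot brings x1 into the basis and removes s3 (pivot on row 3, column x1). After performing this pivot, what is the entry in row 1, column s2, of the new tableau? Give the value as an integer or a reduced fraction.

Pivot element is row 3, column x1: 6.
Normalize row 3: new (row 3, s2) = 0/6 = 0.
row 1 ← row 1 − 3·(new row 3): 0 − 3·0 = 0.

0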